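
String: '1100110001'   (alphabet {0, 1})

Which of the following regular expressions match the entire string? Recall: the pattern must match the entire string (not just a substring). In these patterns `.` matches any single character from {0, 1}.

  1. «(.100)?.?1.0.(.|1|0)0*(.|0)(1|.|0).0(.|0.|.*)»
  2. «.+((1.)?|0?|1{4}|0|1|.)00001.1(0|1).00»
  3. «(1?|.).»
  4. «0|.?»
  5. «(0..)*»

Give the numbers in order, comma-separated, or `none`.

1 → match
2 → no match — must end with '00'
3 → no match
4 → no match
5 → no match

1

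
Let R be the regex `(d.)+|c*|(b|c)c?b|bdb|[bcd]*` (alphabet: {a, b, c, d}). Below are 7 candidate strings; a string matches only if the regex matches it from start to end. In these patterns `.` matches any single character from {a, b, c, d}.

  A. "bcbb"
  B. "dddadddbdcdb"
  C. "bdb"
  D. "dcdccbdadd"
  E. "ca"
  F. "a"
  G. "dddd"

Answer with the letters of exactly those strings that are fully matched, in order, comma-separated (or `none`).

A. "bcbb" → match
B. "dddadddbdcdb" → match
C. "bdb" → match
D. "dcdccbdadd" → no match
E. "ca" → no match
F. "a" → no match
G. "dddd" → match

A, B, C, G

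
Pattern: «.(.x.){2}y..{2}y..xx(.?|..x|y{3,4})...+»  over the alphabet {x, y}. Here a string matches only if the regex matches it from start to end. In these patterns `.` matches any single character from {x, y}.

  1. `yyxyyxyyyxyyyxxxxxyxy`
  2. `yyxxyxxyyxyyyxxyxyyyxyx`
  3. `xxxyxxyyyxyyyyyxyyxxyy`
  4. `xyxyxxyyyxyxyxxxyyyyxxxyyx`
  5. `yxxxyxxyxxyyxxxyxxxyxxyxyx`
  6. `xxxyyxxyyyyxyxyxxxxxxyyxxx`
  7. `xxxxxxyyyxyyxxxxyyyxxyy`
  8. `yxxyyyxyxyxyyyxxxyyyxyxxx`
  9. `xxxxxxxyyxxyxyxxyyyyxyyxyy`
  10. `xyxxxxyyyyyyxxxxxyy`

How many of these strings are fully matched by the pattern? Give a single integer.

4

1 → match
2 → no match
3 → no match
4 → no match
5 → no match
6 → no match
7 → match
8 → no match
9 → match
10 → match
Total matched: 4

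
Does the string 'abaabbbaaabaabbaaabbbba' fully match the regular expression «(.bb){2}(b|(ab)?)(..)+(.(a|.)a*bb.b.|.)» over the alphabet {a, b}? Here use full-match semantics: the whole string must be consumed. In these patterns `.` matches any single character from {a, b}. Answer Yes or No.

No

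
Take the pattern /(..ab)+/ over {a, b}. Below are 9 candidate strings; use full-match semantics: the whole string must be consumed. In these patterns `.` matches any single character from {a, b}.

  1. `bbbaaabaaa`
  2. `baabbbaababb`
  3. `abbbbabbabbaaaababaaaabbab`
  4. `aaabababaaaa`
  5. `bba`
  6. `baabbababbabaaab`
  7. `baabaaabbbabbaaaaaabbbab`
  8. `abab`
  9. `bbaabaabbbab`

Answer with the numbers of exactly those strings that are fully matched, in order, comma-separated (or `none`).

8

1 → no match — must end with `ab`
2 → no match — must end with `ab`
3 → no match
4 → no match — must end with `ab`
5 → no match — must end with `ab`
6 → no match
7 → no match
8 → match
9 → no match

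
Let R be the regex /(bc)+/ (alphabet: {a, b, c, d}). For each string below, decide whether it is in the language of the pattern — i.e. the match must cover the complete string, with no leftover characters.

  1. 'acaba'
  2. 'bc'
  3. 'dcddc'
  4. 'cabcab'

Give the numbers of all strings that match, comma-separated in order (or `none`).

2

1. 'acaba' → no match — must start with 'bc'
2. 'bc' → match
3. 'dcddc' → no match — must start with 'bc'
4. 'cabcab' → no match — must start with 'bc'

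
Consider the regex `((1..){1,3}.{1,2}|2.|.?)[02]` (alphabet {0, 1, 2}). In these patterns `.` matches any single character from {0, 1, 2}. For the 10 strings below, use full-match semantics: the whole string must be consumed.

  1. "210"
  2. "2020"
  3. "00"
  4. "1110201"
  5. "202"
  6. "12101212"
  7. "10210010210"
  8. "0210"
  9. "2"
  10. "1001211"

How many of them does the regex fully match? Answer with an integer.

1 → match
2 → no match
3 → match
4 → no match
5 → match
6 → no match
7 → match
8 → no match
9 → match
10 → no match
Total matched: 5

5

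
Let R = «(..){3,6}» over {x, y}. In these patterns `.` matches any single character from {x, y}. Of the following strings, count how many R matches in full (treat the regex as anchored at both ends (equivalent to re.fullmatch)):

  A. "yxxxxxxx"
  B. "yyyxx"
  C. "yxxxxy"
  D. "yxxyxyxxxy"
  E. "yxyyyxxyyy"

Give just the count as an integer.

A → match
B → no match
C → match
D → match
E → match
Total matched: 4

4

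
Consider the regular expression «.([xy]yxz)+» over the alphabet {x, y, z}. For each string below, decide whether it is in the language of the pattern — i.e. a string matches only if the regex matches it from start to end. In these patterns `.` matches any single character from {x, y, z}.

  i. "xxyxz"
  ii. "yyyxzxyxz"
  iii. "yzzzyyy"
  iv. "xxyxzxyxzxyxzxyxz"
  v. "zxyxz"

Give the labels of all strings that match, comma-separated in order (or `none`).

i, ii, iv, v

i → match
ii → match
iii → no match — must end with "yxz"
iv → match
v → match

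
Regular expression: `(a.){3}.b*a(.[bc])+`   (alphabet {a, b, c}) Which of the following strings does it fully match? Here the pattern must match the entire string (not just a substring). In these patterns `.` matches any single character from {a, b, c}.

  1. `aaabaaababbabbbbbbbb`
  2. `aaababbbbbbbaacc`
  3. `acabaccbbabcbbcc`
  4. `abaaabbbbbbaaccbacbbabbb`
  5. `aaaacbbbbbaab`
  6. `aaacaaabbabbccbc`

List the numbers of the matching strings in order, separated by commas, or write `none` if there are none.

3, 4, 6

1 → no match
2 → no match
3 → match
4 → match
5 → no match
6 → match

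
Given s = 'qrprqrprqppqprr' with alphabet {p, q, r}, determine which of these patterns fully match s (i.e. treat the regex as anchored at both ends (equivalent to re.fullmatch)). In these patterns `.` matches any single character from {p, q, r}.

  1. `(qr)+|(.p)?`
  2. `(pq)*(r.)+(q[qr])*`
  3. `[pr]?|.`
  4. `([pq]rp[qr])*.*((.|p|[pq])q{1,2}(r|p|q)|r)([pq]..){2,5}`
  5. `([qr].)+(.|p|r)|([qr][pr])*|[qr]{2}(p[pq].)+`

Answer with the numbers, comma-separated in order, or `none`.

1 → no match
2 → no match
3 → no match
4 → match
5 → no match

4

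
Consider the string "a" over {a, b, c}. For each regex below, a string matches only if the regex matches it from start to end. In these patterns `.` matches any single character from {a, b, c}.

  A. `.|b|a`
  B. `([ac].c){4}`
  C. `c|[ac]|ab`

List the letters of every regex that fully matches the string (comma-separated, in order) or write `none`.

A, C

A → match
B → no match — must end with "c"
C → match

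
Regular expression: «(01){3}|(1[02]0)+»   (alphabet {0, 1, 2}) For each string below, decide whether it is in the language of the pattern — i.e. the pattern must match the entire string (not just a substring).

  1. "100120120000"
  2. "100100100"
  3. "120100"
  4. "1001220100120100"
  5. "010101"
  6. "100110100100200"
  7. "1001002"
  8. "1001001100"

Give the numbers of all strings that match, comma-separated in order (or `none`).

1. "100120120000" → no match
2. "100100100" → match
3. "120100" → match
4 → no match
5. "010101" → match
6 → no match
7. "1001002" → no match
8. "1001001100" → no match

2, 3, 5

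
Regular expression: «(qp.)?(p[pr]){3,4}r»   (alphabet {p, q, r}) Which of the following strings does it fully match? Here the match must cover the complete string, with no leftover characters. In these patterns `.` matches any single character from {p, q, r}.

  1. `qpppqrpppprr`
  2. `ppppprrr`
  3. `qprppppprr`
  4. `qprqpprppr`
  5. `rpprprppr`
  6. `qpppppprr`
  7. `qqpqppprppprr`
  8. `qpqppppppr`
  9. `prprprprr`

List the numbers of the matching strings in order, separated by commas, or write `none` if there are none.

1 → no match
2 → no match
3 → match
4 → no match
5 → no match
6 → no match
7 → no match
8 → match
9 → match

3, 8, 9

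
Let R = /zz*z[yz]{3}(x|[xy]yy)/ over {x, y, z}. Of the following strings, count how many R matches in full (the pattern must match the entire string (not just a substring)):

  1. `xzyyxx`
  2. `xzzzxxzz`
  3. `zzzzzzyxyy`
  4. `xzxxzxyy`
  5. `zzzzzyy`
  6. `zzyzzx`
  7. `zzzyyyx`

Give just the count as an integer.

1 → no match — must start with `z`
2 → no match — must start with `z`
3 → match
4 → no match — must start with `z`
5 → no match
6 → match
7 → match
Total matched: 3

3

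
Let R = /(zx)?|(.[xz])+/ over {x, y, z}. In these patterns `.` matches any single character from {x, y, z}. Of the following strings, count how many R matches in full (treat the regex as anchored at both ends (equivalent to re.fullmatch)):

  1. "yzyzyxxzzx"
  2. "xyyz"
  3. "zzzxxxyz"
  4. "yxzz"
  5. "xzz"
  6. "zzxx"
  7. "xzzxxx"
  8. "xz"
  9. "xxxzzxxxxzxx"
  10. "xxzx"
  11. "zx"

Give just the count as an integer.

9

1 → match
2 → no match
3 → match
4 → match
5 → no match
6 → match
7 → match
8 → match
9 → match
10 → match
11 → match
Total matched: 9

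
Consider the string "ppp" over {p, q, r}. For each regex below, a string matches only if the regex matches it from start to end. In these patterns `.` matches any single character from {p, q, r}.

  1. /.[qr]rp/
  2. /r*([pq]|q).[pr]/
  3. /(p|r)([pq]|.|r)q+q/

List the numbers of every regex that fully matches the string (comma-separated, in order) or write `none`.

1 → no match — must end with "rp"
2 → match
3 → no match — must end with "qq"

2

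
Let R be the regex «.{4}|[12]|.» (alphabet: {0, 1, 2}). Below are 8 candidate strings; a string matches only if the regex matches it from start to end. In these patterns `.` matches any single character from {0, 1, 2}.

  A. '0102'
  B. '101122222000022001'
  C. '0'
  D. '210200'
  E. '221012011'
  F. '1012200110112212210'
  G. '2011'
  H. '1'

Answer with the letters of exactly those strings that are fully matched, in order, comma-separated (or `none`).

A. '0102' → match
B → no match
C. '0' → match
D. '210200' → no match
E. '221012011' → no match
F → no match
G. '2011' → match
H. '1' → match

A, C, G, H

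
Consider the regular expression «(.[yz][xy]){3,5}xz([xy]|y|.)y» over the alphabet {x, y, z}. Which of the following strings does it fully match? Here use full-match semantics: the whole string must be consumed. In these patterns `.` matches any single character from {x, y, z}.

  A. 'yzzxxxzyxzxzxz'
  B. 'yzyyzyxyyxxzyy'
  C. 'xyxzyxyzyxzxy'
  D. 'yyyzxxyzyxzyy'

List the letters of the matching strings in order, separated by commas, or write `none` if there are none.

A → no match — must end with 'y'
B → no match
C → match
D → no match

C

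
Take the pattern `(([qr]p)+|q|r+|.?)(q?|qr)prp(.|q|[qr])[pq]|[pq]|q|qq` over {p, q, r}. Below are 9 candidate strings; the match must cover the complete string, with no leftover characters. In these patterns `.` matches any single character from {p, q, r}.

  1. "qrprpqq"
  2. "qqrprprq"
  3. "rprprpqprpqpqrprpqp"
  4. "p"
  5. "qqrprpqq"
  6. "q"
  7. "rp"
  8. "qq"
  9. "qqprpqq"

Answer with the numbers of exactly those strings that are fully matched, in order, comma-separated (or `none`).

1, 2, 3, 4, 5, 6, 8, 9

1 → match
2 → match
3 → match
4 → match
5 → match
6 → match
7 → no match
8 → match
9 → match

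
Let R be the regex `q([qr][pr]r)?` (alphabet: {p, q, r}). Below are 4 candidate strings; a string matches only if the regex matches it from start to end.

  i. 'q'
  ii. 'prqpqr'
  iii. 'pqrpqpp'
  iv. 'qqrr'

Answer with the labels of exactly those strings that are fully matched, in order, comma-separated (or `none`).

i → match
ii → no match — must start with 'q'
iii → no match — must start with 'q'
iv → match

i, iv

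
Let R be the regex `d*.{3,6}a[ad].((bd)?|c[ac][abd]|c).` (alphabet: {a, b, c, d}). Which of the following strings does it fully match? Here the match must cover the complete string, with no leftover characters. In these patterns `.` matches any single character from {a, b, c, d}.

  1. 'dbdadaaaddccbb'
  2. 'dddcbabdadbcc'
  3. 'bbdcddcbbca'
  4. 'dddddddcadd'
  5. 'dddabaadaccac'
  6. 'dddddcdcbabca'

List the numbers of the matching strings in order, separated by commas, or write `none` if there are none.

1 → match
2 → match
3 → no match
4 → no match
5 → match
6 → no match

1, 2, 5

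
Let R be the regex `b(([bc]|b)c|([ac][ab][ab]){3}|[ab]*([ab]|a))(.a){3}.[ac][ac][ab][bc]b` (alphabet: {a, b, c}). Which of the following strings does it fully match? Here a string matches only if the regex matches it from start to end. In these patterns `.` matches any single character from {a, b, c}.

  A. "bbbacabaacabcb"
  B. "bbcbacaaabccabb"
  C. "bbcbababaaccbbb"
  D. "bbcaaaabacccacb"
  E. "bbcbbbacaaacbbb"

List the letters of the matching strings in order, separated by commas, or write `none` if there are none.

A → match
B → match
C → match
D → match
E → no match

A, B, C, D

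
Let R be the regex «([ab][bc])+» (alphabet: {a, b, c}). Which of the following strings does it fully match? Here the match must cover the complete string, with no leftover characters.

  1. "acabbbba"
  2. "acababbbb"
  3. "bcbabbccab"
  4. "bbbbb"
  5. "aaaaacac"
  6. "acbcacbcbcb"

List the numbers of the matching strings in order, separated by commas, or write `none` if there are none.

1 → no match
2 → no match
3 → no match
4 → no match
5 → no match
6 → no match

none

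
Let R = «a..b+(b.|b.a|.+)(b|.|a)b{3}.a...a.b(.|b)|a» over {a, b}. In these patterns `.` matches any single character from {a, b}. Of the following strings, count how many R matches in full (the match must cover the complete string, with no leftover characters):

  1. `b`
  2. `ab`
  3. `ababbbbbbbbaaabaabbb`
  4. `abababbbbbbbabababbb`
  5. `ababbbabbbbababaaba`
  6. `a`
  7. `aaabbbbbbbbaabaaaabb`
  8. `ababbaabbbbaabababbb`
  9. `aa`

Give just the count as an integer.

6

1. `b` → no match — must start with `a`
2. `ab` → no match
3 → match
4 → match
5 → match
6. `a` → match
7 → match
8 → match
9. `aa` → no match
Total matched: 6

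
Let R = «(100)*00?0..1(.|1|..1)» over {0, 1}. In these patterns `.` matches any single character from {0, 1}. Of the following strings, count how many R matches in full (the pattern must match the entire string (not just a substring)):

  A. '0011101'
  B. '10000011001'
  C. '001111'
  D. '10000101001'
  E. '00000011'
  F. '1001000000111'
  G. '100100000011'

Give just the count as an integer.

5

A. '0011101' → no match
B. '10000011001' → match
C. '001111' → match
D. '10000101001' → match
E. '00000011' → no match
F → match
G. '100100000011' → match
Total matched: 5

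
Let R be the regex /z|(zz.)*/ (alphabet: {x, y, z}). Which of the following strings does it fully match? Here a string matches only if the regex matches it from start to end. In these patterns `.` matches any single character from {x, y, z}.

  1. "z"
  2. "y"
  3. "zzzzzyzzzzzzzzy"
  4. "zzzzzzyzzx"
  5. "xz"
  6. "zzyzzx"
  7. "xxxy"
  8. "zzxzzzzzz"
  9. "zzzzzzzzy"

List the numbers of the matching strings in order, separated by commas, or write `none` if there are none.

1 → match
2 → no match
3 → match
4 → no match
5 → no match
6 → match
7 → no match
8 → match
9 → match

1, 3, 6, 8, 9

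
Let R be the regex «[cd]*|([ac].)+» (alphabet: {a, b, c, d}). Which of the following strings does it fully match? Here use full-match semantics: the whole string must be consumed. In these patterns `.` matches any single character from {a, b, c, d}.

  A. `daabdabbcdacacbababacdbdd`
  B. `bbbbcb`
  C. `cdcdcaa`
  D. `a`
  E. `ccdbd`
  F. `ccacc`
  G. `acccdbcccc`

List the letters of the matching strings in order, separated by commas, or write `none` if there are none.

none

A → no match
B → no match
C → no match
D → no match
E → no match
F → no match
G → no match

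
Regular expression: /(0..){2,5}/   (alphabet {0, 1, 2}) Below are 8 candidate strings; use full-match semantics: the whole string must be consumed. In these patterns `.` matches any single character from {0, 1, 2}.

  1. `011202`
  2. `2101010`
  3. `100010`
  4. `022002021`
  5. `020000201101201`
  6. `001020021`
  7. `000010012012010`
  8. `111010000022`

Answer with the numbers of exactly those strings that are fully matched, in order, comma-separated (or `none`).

1 → no match
2 → no match — must start with `0`
3 → no match — must start with `0`
4 → match
5 → no match
6 → match
7 → match
8 → no match — must start with `0`

4, 6, 7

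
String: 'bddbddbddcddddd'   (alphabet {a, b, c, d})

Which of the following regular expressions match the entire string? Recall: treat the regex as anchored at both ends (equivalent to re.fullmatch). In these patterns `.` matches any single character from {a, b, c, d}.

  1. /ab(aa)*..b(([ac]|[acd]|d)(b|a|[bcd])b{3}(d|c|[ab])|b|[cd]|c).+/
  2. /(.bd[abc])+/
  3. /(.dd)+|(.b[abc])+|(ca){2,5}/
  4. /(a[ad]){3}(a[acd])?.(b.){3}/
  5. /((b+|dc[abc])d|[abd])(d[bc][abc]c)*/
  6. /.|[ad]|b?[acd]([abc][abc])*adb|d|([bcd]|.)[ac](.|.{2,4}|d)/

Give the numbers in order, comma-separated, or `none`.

1 → no match — must start with 'ab'
2 → no match
3 → match
4 → no match — must start with 'a'
5 → no match
6 → no match

3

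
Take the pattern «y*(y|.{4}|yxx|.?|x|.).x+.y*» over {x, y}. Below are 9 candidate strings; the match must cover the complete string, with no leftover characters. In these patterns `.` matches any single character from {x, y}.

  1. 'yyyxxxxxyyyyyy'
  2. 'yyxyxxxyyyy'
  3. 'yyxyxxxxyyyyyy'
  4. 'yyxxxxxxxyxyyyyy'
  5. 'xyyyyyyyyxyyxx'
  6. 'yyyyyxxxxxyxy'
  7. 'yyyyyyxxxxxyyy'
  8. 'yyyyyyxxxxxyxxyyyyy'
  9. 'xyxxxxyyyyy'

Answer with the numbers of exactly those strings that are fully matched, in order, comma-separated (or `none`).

1 → match
2 → match
3 → match
4 → no match
5 → no match
6 → no match
7 → match
8 → no match
9 → match

1, 2, 3, 7, 9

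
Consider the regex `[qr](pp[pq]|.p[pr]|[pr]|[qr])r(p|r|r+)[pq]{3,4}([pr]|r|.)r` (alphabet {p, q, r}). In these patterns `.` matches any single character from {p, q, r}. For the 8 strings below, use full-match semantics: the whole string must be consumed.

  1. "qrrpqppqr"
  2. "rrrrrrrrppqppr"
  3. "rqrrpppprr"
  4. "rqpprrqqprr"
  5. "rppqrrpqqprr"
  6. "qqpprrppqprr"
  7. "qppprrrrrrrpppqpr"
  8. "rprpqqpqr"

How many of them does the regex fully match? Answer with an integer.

8

1. "qrrpqppqr" → match
2 → match
3. "rqrrpppprr" → match
4. "rqpprrqqprr" → match
5. "rppqrrpqqprr" → match
6. "qqpprrppqprr" → match
7 → match
8. "rprpqqpqr" → match
Total matched: 8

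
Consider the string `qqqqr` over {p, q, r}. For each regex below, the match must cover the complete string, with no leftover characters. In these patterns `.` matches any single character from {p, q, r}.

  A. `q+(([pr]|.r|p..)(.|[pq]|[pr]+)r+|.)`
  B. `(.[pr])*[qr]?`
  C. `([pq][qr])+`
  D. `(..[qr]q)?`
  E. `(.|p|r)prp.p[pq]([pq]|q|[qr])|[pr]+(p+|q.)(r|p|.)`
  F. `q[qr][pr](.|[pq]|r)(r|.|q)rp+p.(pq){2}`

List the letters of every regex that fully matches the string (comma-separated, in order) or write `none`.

A → match
B → no match
C → no match
D → no match
E → no match
F → no match — must end with `pq`

A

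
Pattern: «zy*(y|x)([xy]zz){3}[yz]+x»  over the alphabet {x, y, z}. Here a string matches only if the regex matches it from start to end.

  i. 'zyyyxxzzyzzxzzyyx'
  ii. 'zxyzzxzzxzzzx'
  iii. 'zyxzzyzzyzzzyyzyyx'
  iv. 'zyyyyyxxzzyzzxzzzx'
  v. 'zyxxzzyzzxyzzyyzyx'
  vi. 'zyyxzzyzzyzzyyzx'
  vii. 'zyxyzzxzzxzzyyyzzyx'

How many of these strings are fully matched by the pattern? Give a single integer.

6

i → match
ii → match
iii → match
iv → match
v → no match
vi → match
vii → match
Total matched: 6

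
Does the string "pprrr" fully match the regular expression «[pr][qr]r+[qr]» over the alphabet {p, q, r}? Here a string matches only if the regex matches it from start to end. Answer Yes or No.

No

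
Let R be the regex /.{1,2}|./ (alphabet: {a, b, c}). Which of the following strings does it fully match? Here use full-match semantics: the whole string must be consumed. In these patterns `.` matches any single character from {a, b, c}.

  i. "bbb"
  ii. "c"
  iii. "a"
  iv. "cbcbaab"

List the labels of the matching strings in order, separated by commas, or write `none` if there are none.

ii, iii

i. "bbb" → no match
ii. "c" → match
iii. "a" → match
iv. "cbcbaab" → no match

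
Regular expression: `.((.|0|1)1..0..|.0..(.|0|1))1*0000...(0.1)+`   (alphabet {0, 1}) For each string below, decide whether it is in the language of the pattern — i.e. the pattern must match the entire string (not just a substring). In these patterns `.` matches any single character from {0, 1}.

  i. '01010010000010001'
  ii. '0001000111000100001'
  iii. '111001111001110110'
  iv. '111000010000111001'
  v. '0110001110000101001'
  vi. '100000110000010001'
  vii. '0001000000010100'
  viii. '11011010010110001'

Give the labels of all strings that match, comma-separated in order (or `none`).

i → match
ii → no match
iii → no match — must end with '1'
iv → match
v → match
vi → match
vii → no match — must end with '1'
viii → no match

i, iv, v, vi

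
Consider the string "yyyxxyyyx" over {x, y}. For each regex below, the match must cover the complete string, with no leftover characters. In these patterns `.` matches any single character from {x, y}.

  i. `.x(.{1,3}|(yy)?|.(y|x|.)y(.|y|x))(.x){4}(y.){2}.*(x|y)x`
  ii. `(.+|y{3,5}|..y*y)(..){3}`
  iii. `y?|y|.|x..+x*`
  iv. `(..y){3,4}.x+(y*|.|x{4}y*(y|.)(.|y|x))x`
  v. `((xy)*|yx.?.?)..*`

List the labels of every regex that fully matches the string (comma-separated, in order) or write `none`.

i → no match
ii → match
iii → no match
iv → no match
v → match

ii, v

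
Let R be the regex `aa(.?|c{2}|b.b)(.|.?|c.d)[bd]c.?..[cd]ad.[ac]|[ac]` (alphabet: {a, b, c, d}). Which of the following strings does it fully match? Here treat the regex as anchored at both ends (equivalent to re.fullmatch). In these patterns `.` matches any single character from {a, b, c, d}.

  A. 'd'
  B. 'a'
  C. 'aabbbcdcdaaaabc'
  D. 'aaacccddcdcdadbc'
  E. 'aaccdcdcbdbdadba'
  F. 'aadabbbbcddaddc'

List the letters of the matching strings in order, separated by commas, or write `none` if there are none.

B

A → no match
B → match
C → no match
D → no match
E → no match
F → no match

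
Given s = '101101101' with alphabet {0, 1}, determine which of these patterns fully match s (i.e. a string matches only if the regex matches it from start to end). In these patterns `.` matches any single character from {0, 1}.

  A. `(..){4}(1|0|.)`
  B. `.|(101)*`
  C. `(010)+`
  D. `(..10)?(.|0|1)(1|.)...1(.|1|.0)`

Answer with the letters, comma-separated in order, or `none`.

A → match
B → match
C → no match — must start with '010'
D → no match

A, B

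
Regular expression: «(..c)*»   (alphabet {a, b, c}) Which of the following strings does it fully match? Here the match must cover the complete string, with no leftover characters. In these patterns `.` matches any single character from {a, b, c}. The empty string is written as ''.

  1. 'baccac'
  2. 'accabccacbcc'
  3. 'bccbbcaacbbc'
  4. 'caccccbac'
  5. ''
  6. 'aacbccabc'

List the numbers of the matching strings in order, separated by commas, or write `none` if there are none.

1, 2, 3, 4, 5, 6

1 → match
2 → match
3 → match
4 → match
5 → match
6 → match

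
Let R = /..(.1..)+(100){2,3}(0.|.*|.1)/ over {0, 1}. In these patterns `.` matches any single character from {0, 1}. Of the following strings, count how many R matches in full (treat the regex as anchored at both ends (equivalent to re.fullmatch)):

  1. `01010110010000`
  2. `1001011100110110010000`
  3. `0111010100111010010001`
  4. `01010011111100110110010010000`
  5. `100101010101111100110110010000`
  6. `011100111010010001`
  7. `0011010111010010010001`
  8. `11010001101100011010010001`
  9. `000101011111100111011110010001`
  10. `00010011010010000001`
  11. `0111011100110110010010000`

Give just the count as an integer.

10

1 → match
2 → match
3 → match
4 → match
5 → match
6 → match
7 → match
8 → match
9 → match
10 → no match
11 → match
Total matched: 10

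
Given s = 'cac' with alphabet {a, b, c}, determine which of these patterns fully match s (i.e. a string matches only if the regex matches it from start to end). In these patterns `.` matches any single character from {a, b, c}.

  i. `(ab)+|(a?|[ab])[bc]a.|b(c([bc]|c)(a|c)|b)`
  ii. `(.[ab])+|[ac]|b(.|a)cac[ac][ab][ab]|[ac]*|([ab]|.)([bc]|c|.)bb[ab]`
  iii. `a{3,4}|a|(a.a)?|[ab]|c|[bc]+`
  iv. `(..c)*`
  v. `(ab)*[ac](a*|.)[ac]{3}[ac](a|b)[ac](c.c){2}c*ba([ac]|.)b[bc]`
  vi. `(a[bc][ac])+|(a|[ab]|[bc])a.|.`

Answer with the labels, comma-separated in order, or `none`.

i → match
ii → match
iii → no match
iv → match
v → no match
vi → match

i, ii, iv, vi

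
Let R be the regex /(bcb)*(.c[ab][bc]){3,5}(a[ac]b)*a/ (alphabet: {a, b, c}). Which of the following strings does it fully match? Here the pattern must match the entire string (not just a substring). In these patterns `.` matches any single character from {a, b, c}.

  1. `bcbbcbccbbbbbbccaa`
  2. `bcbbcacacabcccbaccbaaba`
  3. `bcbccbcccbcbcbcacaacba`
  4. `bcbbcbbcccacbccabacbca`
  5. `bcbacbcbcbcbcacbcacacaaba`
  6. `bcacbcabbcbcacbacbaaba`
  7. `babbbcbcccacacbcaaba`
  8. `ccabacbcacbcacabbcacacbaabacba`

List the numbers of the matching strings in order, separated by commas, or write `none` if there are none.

1 → no match
2 → no match
3 → no match
4 → no match
5 → no match
6 → match
7 → no match
8 → match

6, 8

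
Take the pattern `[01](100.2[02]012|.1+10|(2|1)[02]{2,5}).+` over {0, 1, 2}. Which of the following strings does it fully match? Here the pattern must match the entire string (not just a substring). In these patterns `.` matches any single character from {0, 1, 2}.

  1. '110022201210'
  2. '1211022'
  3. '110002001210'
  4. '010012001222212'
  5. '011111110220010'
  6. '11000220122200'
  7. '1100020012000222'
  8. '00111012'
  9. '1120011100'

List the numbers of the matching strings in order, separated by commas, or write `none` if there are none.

1, 2, 3, 4, 5, 6, 7, 8, 9

1 → match
2 → match
3 → match
4 → match
5 → match
6 → match
7 → match
8 → match
9 → match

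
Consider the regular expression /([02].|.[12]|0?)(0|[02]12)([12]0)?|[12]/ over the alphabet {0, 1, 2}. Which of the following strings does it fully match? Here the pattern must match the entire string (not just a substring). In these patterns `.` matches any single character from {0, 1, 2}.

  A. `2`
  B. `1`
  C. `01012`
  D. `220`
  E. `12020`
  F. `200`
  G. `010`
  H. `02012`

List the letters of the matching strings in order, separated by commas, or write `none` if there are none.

A, B, C, D, E, F, G, H

A. `2` → match
B. `1` → match
C. `01012` → match
D. `220` → match
E. `12020` → match
F. `200` → match
G. `010` → match
H. `02012` → match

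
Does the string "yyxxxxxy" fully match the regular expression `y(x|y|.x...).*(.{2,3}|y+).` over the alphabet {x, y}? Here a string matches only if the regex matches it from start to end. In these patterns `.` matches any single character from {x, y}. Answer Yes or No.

Yes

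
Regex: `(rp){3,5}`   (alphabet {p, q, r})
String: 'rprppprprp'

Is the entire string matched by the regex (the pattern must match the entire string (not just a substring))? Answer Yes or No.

No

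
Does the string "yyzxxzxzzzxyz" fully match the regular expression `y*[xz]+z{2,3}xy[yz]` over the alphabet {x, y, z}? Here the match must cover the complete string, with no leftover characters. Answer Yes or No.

Yes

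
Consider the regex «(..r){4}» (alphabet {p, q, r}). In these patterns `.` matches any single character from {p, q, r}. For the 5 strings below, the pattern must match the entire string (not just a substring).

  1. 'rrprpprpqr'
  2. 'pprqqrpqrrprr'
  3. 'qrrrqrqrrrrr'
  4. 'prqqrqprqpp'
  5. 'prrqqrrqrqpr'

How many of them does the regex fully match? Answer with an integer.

1 → no match
2 → no match
3 → match
4 → no match — must end with 'r'
5 → match
Total matched: 2

2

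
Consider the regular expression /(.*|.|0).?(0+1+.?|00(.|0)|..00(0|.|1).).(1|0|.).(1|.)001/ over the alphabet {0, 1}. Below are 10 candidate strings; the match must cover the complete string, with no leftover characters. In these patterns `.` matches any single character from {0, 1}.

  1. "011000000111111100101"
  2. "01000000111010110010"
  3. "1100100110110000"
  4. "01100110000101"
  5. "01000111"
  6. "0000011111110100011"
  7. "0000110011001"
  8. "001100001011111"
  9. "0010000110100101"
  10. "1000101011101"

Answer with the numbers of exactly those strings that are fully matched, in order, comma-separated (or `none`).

7

1 → no match — must end with "001"
2 → no match — must end with "001"
3 → no match — must end with "001"
4 → no match — must end with "001"
5. "01000111" → no match — must end with "001"
6 → no match — must end with "001"
7 → match
8 → no match — must end with "001"
9 → no match — must end with "001"
10 → no match — must end with "001"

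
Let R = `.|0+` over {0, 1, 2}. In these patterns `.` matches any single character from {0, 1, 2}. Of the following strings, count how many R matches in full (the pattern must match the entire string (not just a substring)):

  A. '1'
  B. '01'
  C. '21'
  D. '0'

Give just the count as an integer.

A → match
B → no match
C → no match
D → match
Total matched: 2

2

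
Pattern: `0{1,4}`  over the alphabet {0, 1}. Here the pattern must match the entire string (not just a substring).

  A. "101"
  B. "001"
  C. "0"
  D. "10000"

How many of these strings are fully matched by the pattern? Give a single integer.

A → no match — must start with "0"
B → no match — must end with "0"
C → match
D → no match — must start with "0"
Total matched: 1

1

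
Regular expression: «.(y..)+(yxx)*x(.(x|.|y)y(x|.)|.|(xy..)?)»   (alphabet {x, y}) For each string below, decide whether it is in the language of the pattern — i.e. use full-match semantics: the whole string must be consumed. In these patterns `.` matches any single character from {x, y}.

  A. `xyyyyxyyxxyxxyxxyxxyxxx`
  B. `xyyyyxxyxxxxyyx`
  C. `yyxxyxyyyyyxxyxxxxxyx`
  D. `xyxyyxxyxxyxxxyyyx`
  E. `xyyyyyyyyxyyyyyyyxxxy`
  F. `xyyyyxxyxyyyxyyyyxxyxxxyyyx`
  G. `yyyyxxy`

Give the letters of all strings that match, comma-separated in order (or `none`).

A → match
B → match
C → match
D → match
E → match
F → match
G → no match

A, B, C, D, E, F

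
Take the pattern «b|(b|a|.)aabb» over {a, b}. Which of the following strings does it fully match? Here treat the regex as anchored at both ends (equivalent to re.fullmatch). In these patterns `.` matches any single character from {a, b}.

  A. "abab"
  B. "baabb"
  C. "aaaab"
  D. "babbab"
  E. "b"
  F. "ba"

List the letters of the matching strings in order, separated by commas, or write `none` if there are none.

B, E

A → no match
B → match
C → no match
D → no match
E → match
F → no match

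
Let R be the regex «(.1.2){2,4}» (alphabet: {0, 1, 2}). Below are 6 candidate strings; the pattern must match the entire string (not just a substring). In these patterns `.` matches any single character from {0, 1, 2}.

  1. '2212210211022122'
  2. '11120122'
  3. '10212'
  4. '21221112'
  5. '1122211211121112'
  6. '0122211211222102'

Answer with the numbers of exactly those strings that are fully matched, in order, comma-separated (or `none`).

2, 4, 5, 6

1 → no match
2 → match
3 → no match
4 → match
5 → match
6 → match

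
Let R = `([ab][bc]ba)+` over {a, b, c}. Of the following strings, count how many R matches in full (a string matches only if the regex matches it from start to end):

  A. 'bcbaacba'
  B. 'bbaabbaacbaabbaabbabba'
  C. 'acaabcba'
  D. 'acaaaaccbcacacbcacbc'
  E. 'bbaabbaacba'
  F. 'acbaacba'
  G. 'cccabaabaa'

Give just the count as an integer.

2

A → match
B → no match
C → no match
D → no match — must end with 'ba'
E → no match
F → match
G → no match — must end with 'ba'
Total matched: 2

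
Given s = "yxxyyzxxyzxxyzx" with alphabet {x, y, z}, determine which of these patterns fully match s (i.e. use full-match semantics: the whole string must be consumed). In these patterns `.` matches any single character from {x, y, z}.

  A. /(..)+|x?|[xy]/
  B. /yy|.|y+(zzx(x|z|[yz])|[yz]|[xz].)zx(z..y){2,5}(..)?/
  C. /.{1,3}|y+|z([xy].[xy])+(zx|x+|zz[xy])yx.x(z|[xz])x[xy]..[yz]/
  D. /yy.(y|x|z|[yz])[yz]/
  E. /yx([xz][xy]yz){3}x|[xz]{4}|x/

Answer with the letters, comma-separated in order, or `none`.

A → no match
B → no match
C → no match
D → no match — must start with "yy"
E → match

E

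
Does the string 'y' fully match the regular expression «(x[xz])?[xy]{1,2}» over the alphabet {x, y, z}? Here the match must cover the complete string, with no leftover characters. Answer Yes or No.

Yes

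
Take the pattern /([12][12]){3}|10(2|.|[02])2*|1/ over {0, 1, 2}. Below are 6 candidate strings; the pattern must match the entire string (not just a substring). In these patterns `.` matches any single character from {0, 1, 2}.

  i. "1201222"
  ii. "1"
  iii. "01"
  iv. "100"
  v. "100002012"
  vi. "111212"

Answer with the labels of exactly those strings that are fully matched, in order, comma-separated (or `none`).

i. "1201222" → no match
ii. "1" → match
iii. "01" → no match
iv. "100" → match
v. "100002012" → no match
vi. "111212" → match

ii, iv, vi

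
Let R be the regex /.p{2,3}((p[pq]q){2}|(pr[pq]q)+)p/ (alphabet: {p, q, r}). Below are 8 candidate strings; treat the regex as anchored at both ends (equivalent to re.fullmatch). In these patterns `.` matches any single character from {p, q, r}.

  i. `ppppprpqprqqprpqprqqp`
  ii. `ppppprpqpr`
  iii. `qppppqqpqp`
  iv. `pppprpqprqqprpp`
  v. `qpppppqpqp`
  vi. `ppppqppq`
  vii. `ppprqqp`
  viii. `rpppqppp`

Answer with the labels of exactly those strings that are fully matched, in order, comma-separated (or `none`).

i

i → match
ii. `ppppprpqpr` → no match — must end with `qp`
iii. `qppppqqpqp` → no match
iv → no match — must end with `qp`
v. `qpppppqpqp` → no match
vi. `ppppqppq` → no match — must end with `qp`
vii. `ppprqqp` → no match
viii. `rpppqppp` → no match — must end with `qp`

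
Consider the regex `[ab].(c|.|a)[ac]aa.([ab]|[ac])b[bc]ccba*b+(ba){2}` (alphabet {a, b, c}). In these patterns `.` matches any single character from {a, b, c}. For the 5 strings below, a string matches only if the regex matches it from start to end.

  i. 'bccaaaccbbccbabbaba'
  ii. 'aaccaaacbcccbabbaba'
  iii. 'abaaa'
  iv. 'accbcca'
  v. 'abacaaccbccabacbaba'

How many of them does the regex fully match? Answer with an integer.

i → match
ii → match
iii → no match — must end with 'ba'
iv → no match — must end with 'ba'
v → no match
Total matched: 2

2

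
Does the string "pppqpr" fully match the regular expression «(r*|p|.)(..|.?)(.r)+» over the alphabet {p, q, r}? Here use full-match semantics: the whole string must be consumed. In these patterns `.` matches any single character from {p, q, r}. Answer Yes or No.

No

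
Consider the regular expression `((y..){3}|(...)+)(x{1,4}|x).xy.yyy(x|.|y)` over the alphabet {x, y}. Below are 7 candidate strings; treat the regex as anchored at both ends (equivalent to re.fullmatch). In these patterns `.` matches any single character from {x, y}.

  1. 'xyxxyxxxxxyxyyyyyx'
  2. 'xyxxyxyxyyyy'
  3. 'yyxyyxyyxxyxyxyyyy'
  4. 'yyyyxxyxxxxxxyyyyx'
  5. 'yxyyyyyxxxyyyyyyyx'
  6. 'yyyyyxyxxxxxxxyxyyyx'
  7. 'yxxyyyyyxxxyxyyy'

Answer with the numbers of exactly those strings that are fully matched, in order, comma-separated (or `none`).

1 → match
2. 'xyxxyxyxyyyy' → match
3 → match
4 → no match
5 → no match
6 → match
7 → no match

1, 2, 3, 6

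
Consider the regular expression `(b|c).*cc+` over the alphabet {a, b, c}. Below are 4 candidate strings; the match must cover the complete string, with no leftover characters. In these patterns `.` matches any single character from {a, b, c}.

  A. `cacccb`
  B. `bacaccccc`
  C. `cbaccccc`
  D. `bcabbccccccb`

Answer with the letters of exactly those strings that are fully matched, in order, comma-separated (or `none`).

A → no match — must end with `c`
B → match
C → match
D → no match — must end with `c`

B, C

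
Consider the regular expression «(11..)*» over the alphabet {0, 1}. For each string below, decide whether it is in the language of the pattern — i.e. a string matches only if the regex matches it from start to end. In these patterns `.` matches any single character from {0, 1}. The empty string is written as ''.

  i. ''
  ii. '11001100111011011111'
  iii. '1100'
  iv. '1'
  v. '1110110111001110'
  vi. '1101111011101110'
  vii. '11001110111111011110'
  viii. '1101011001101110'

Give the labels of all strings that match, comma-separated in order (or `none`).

i, ii, iii, v, vi, vii

i. '' → match
ii → match
iii. '1100' → match
iv. '1' → no match
v → match
vi → match
vii → match
viii → no match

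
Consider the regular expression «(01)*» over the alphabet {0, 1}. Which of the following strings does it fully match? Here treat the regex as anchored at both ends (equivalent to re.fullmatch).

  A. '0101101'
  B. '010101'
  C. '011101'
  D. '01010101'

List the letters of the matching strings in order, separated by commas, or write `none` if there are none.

A → no match
B → match
C → no match
D → match

B, D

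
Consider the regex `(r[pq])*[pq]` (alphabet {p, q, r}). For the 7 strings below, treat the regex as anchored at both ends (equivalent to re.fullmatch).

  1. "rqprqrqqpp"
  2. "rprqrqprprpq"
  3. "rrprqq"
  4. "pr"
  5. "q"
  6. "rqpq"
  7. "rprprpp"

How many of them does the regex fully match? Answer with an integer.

1 → no match
2 → no match
3 → no match
4 → no match
5 → match
6 → no match
7 → match
Total matched: 2

2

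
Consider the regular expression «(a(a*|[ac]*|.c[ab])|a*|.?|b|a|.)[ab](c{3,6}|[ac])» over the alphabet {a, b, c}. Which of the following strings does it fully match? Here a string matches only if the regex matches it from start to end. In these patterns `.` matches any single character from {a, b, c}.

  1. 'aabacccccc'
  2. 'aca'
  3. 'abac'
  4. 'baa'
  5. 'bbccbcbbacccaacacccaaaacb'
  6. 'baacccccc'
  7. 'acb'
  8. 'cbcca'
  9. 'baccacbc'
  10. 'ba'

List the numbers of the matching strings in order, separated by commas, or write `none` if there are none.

4, 10

1. 'aabacccccc' → no match
2. 'aca' → no match
3. 'abac' → no match
4. 'baa' → match
5 → no match
6. 'baacccccc' → no match
7. 'acb' → no match
8. 'cbcca' → no match
9. 'baccacbc' → no match
10. 'ba' → match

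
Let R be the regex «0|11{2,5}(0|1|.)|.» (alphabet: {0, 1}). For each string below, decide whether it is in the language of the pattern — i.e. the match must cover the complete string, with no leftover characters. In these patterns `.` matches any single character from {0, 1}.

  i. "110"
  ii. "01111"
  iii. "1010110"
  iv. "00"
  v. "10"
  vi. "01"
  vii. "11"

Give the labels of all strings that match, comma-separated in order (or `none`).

i. "110" → no match
ii. "01111" → no match
iii. "1010110" → no match
iv. "00" → no match
v. "10" → no match
vi. "01" → no match
vii. "11" → no match

none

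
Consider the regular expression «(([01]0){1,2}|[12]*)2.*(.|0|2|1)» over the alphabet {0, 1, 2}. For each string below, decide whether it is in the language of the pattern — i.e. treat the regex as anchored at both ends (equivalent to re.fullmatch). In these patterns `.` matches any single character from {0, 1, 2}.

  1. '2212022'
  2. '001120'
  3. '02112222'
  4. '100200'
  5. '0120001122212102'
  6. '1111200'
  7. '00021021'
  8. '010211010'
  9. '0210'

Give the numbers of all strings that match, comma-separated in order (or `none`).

1, 6

1 → match
2 → no match
3 → no match
4 → no match
5 → no match
6 → match
7 → no match
8 → no match
9 → no match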